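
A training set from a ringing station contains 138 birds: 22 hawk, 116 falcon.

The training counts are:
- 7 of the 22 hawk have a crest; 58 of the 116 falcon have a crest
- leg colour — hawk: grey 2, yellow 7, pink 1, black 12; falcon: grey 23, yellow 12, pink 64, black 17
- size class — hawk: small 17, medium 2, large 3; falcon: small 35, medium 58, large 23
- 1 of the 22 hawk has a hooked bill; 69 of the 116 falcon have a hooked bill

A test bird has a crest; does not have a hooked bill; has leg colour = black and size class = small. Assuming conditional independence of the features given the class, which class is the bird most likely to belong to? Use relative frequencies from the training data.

hawk

hawk: (22/138) × (7/22) × (12/22) × (17/22) × (21/22) ≈ 0.020408
falcon: (116/138) × (58/116) × (17/116) × (35/116) × (47/116) ≈ 0.00752991
Highest score → hawk.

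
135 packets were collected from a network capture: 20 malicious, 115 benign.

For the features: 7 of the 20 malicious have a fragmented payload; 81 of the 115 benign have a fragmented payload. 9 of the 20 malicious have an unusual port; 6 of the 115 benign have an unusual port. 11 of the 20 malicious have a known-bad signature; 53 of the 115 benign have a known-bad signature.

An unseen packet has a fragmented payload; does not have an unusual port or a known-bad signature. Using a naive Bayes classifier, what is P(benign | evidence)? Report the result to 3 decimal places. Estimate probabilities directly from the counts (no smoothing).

0.960

malicious: (20/135) × (7/20) × (11/20) × (9/20) ≈ 0.0128333
benign: (115/135) × (81/115) × (109/115) × (62/115) ≈ 0.306601
P(benign | x) = 0.306601 / 0.3194343 ≈ 0.960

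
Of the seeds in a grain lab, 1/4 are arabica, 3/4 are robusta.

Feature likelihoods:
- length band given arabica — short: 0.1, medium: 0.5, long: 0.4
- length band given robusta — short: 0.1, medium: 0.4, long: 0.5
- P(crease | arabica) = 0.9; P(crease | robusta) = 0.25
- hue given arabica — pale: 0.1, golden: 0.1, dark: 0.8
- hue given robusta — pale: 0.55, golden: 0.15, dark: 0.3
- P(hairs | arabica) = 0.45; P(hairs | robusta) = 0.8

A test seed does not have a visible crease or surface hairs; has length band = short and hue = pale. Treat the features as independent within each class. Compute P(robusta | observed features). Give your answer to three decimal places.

0.978

arabica: 0.25 × 0.1 × (1−0.9) × 0.1 × (1−0.45) = 0.0001375
robusta: 0.75 × 0.1 × (1−0.25) × 0.55 × (1−0.8) = 0.0061875
P(robusta | x) = 0.0061875 / 0.006325 ≈ 0.978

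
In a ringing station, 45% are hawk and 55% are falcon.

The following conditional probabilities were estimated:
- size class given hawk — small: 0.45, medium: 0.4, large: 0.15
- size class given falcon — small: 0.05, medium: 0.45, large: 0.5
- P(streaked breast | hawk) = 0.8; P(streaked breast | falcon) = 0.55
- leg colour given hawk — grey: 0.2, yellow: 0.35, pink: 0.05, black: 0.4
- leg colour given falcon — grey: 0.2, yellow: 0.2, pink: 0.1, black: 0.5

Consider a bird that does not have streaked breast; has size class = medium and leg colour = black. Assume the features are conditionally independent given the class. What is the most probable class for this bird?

falcon

hawk: 0.45 × 0.4 × (1−0.8) × 0.4 = 0.0144
falcon: 0.55 × 0.45 × (1−0.55) × 0.5 = 0.0556875
Highest score → falcon.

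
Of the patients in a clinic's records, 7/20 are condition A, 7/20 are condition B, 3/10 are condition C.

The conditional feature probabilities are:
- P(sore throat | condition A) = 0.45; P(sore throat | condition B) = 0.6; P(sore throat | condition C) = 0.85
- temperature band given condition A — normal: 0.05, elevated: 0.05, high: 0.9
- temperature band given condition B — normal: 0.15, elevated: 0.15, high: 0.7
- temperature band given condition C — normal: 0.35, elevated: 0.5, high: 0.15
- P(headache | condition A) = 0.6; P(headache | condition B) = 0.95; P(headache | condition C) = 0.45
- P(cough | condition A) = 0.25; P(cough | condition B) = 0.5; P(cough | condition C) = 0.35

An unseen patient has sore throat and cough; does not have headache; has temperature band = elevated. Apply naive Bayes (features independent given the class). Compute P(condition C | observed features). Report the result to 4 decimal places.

condition A: 0.35 × 0.45 × 0.05 × (1−0.6) × 0.25 = 0.0007875
condition B: 0.35 × 0.6 × 0.15 × (1−0.95) × 0.5 = 0.0007875
condition C: 0.3 × 0.85 × 0.5 × (1−0.45) × 0.35 = 0.02454375
P(condition C | x) = 0.02454375 / 0.02611875 ≈ 0.9397

0.9397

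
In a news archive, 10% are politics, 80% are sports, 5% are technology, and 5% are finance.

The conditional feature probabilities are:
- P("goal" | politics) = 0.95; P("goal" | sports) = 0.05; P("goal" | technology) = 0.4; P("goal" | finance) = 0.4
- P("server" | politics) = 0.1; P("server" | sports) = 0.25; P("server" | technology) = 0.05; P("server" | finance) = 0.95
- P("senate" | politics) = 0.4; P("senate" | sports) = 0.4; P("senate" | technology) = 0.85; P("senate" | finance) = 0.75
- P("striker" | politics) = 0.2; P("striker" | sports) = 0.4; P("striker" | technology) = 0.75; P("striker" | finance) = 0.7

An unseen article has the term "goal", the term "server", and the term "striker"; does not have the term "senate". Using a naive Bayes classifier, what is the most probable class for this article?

politics: 0.1 × 0.95 × 0.1 × (1−0.4) × 0.2 = 0.00114
sports: 0.8 × 0.05 × 0.25 × (1−0.4) × 0.4 = 0.0024
technology: 0.05 × 0.4 × 0.05 × (1−0.85) × 0.75 = 0.0001125
finance: 0.05 × 0.4 × 0.95 × (1−0.75) × 0.7 = 0.003325
Highest score → finance.

finance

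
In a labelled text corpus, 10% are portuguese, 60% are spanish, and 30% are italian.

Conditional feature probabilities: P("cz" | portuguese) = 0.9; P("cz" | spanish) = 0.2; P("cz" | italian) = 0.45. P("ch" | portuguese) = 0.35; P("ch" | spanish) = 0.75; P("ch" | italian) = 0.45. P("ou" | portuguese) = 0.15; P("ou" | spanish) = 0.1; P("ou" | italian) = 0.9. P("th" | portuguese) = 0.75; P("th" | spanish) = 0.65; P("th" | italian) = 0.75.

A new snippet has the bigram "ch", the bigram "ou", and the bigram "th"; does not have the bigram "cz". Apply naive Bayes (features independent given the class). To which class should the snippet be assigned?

italian

portuguese: 0.1 × (1−0.9) × 0.35 × 0.15 × 0.75 = 0.00039375
spanish: 0.6 × (1−0.2) × 0.75 × 0.1 × 0.65 = 0.0234
italian: 0.3 × (1−0.45) × 0.45 × 0.9 × 0.75 = 0.05011875
Highest score → italian.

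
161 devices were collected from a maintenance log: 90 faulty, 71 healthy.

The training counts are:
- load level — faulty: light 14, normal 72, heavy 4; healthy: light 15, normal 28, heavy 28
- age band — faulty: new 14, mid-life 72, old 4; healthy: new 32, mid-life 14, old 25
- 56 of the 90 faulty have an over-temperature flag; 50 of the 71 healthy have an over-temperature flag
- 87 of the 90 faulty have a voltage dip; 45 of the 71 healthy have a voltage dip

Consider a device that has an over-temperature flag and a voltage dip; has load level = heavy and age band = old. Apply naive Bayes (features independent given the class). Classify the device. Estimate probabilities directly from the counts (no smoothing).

healthy

faulty: (90/161) × (4/90) × (4/90) × (56/90) × (87/90) ≈ 0.000664162
healthy: (71/161) × (28/71) × (25/71) × (50/71) × (45/71) ≈ 0.0273325
Highest score → healthy.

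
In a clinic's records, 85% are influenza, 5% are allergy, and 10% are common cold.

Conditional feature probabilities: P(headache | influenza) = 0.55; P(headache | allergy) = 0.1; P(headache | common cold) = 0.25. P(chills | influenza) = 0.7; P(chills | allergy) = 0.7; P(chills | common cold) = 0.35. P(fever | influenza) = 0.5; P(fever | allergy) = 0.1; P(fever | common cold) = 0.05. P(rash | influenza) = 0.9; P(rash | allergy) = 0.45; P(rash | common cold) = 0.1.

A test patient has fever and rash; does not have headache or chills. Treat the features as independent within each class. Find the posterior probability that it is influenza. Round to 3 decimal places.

0.984

influenza: 0.85 × (1−0.55) × (1−0.7) × 0.5 × 0.9 = 0.0516375
allergy: 0.05 × (1−0.1) × (1−0.7) × 0.1 × 0.45 = 0.0006075
common cold: 0.1 × (1−0.25) × (1−0.35) × 0.05 × 0.1 = 0.00024375
P(influenza | x) = 0.0516375 / 0.05248875 ≈ 0.984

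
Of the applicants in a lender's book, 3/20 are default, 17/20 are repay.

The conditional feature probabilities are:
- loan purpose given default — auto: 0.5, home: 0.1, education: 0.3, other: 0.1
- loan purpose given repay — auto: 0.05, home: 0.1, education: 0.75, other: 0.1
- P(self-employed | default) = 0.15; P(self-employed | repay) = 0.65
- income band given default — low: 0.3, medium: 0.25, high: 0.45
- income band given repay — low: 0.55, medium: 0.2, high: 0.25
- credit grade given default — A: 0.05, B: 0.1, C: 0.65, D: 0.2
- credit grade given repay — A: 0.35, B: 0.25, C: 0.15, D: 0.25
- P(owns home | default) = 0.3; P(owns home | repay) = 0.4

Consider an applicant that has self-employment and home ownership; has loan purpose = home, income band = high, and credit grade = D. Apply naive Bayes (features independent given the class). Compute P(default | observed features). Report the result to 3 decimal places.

default: 0.15 × 0.1 × 0.15 × 0.45 × 0.2 × 0.3 = 0.00006075
repay: 0.85 × 0.1 × 0.65 × 0.25 × 0.25 × 0.4 = 0.00138125
P(default | x) = 0.00006075 / 0.001442 ≈ 0.042

0.042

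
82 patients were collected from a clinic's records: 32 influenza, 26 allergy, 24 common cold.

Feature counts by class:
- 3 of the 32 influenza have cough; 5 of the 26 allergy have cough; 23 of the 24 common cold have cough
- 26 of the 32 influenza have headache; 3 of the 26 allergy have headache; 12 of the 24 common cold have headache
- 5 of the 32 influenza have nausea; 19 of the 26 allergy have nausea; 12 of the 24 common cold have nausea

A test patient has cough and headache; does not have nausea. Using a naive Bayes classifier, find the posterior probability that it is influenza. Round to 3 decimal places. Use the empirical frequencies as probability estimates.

0.258

influenza: (32/82) × (3/32) × (26/32) × (27/32) ≈ 0.025081
allergy: (26/82) × (5/26) × (3/26) × (7/26) ≈ 0.00189421
common cold: (24/82) × (23/24) × (12/24) × (12/24) ≈ 0.070122
P(influenza | x) = 0.025081 / 0.09709721 ≈ 0.258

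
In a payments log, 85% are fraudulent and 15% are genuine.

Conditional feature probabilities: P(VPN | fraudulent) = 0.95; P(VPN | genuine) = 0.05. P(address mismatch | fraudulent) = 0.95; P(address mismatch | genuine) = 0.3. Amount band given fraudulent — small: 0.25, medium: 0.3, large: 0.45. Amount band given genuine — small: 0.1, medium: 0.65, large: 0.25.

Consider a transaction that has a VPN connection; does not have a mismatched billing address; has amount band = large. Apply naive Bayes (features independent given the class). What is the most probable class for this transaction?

fraudulent: 0.85 × 0.95 × (1−0.95) × 0.45 = 0.01816875
genuine: 0.15 × 0.05 × (1−0.3) × 0.25 = 0.0013125
Highest score → fraudulent.

fraudulent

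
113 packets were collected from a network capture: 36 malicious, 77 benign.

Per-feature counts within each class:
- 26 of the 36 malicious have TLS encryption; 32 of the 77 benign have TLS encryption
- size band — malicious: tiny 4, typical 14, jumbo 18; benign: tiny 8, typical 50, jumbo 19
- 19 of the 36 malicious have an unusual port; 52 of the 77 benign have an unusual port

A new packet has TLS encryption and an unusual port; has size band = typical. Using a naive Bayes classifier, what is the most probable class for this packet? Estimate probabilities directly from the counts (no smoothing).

malicious: (36/113) × (26/36) × (14/36) × (19/36) ≈ 0.047225
benign: (77/113) × (32/77) × (50/77) × (52/77) ≈ 0.124183
Highest score → benign.

benign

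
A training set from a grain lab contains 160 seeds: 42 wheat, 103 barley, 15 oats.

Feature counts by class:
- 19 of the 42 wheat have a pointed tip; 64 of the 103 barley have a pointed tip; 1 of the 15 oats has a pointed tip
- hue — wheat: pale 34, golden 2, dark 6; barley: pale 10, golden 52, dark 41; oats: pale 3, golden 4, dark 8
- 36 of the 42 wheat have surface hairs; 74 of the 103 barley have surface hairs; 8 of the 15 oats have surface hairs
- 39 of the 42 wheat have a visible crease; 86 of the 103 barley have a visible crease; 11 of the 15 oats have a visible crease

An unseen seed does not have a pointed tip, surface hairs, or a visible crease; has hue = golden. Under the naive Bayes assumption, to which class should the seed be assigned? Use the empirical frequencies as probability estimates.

wheat: (42/160) × (23/42) × (2/42) × (6/42) × (3/42) ≈ 0.0000698494
barley: (103/160) × (39/103) × (52/103) × (29/103) × (17/103) ≈ 0.00571851
oats: (15/160) × (14/15) × (4/15) × (7/15) × (4/15) ≈ 0.0029037
Highest score → barley.

barley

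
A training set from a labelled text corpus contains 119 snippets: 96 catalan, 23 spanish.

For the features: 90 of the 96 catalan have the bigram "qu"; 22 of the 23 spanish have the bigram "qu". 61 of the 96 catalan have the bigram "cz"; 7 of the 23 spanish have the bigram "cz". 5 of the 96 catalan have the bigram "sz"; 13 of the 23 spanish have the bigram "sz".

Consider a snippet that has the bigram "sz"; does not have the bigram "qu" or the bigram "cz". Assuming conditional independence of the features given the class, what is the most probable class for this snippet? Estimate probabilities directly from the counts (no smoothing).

catalan: (96/119) × (6/96) × (35/96) × (5/96) ≈ 0.000957414
spanish: (23/119) × (1/23) × (16/23) × (13/23) ≈ 0.00330416
Highest score → spanish.

spanish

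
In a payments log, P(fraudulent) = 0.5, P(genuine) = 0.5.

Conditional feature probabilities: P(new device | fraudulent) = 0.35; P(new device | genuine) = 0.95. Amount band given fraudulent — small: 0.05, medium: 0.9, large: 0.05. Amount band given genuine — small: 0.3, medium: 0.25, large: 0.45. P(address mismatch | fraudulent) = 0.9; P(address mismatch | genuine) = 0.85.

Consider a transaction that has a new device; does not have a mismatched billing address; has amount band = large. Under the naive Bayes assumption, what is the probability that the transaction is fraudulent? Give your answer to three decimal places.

fraudulent: 0.5 × 0.35 × 0.05 × (1−0.9) = 0.000875
genuine: 0.5 × 0.95 × 0.45 × (1−0.85) = 0.0320625
P(fraudulent | x) = 0.000875 / 0.0329375 ≈ 0.027

0.027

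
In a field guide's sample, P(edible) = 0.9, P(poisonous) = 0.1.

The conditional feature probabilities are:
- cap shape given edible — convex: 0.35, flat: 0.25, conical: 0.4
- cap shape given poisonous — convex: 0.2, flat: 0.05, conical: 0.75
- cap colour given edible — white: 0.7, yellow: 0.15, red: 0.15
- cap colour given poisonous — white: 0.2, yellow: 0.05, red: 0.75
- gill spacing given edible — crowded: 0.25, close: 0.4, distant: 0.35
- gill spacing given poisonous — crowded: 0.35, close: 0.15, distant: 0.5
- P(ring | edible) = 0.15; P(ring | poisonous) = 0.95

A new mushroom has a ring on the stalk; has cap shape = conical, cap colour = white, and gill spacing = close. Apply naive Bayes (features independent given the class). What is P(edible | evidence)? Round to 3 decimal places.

0.876

edible: 0.9 × 0.4 × 0.7 × 0.4 × 0.15 = 0.01512
poisonous: 0.1 × 0.75 × 0.2 × 0.15 × 0.95 = 0.0021375
P(edible | x) = 0.01512 / 0.0172575 ≈ 0.876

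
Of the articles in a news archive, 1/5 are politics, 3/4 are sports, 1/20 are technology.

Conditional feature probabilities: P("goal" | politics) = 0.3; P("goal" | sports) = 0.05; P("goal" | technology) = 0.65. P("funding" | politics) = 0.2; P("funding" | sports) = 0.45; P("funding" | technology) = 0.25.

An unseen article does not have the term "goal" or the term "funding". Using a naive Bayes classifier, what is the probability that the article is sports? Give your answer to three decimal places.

politics: 0.2 × (1−0.3) × (1−0.2) = 0.112
sports: 0.75 × (1−0.05) × (1−0.45) = 0.391875
technology: 0.05 × (1−0.65) × (1−0.25) = 0.013125
P(sports | x) = 0.391875 / 0.517 ≈ 0.758

0.758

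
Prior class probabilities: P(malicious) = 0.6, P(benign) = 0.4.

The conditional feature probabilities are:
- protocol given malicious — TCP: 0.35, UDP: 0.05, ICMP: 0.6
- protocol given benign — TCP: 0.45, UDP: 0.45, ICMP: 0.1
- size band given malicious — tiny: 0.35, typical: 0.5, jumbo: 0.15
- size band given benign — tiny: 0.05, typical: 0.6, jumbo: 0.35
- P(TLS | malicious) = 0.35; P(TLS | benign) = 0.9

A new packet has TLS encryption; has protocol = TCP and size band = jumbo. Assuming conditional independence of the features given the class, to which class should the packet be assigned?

benign

malicious: 0.6 × 0.35 × 0.15 × 0.35 = 0.011025
benign: 0.4 × 0.45 × 0.35 × 0.9 = 0.0567
Highest score → benign.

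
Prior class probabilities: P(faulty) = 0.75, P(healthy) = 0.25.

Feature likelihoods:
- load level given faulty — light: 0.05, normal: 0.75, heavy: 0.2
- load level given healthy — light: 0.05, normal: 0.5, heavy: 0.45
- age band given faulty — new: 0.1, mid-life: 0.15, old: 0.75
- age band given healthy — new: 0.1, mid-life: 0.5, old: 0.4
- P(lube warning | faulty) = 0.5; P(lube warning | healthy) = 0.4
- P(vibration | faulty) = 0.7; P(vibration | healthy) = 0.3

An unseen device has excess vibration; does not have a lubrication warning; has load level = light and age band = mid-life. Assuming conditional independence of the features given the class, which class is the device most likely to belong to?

faulty

faulty: 0.75 × 0.05 × 0.15 × (1−0.5) × 0.7 = 0.00196875
healthy: 0.25 × 0.05 × 0.5 × (1−0.4) × 0.3 = 0.001125
Highest score → faulty.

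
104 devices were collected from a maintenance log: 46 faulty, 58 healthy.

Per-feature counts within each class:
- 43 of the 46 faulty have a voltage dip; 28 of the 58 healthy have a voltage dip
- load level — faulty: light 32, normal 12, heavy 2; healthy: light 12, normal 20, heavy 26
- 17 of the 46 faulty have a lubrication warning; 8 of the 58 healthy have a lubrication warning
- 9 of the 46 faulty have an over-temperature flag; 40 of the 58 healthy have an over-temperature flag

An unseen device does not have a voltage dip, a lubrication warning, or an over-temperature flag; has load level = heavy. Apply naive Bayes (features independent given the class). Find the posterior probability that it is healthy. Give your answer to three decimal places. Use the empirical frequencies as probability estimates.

0.982

faulty: (46/104) × (3/46) × (2/46) × (29/46) × (37/46) ≈ 0.000635981
healthy: (58/104) × (30/58) × (26/58) × (50/58) × (18/58) ≈ 0.0345955
P(healthy | x) = 0.0345955 / 0.035231481 ≈ 0.982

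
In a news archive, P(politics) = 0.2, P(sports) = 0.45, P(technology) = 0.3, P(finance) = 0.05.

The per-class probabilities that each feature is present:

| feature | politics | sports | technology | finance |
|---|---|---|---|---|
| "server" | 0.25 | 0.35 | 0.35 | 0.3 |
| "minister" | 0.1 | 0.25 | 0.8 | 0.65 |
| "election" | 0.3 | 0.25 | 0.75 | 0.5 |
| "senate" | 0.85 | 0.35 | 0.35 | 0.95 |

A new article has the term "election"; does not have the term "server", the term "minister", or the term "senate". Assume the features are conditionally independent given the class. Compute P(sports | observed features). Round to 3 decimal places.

politics: 0.2 × (1−0.25) × (1−0.1) × 0.3 × (1−0.85) = 0.006075
sports: 0.45 × (1−0.35) × (1−0.25) × 0.25 × (1−0.35) = 0.0356484375
technology: 0.3 × (1−0.35) × (1−0.8) × 0.75 × (1−0.35) = 0.0190125
finance: 0.05 × (1−0.3) × (1−0.65) × 0.5 × (1−0.95) = 0.00030625
P(sports | x) = 0.0356484375 / 0.0610421875 ≈ 0.584

0.584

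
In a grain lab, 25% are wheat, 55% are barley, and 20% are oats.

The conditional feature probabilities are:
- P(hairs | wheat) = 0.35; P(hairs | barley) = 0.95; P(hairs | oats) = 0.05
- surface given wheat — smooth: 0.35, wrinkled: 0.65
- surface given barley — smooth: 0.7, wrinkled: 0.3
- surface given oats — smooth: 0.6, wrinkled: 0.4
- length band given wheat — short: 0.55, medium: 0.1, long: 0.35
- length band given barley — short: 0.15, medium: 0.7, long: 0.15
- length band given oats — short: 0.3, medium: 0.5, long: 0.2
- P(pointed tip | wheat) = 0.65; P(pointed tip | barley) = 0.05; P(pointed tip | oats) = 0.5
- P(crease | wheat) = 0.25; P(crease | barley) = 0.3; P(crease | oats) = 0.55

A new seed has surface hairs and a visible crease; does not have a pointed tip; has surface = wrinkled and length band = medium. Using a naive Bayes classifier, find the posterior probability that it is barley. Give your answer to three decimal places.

0.968

wheat: 0.25 × 0.35 × 0.65 × 0.1 × (1−0.65) × 0.25 = 0.00049765625
barley: 0.55 × 0.95 × 0.3 × 0.7 × (1−0.05) × 0.3 = 0.031271625
oats: 0.2 × 0.05 × 0.4 × 0.5 × (1−0.5) × 0.55 = 0.00055
P(barley | x) = 0.031271625 / 0.03231928125 ≈ 0.968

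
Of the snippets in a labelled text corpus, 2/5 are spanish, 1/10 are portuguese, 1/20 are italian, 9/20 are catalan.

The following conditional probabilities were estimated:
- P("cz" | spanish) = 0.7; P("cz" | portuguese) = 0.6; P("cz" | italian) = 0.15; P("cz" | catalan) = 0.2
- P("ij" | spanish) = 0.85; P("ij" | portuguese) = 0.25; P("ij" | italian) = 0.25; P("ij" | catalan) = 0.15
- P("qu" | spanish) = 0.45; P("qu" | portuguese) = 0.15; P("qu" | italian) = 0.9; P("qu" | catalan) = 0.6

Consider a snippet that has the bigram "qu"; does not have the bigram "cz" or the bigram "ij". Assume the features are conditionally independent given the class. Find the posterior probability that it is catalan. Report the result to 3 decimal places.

0.816

spanish: 0.4 × (1−0.7) × (1−0.85) × 0.45 = 0.0081
portuguese: 0.1 × (1−0.6) × (1−0.25) × 0.15 = 0.0045
italian: 0.05 × (1−0.15) × (1−0.25) × 0.9 = 0.0286875
catalan: 0.45 × (1−0.2) × (1−0.15) × 0.6 = 0.1836
P(catalan | x) = 0.1836 / 0.2248875 ≈ 0.816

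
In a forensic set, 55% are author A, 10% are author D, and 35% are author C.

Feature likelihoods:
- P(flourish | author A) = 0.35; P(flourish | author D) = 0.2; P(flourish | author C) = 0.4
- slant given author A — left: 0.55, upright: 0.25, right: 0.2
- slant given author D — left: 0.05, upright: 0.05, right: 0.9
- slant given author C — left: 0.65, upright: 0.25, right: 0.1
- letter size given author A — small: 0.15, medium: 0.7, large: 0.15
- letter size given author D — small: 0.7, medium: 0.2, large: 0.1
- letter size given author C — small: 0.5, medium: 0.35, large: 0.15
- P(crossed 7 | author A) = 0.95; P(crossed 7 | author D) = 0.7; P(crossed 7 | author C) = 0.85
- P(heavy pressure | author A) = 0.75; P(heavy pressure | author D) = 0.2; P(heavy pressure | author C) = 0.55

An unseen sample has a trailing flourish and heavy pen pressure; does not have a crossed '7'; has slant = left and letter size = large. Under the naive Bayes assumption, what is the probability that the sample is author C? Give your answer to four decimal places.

author A: 0.55 × 0.35 × 0.55 × 0.15 × (1−0.95) × 0.75 = 0.000595546875
author D: 0.1 × 0.2 × 0.05 × 0.1 × (1−0.7) × 0.2 = 0.000006
author C: 0.35 × 0.4 × 0.65 × 0.15 × (1−0.85) × 0.55 = 0.001126125
P(author C | x) = 0.001126125 / 0.001727671875 ≈ 0.6518

0.6518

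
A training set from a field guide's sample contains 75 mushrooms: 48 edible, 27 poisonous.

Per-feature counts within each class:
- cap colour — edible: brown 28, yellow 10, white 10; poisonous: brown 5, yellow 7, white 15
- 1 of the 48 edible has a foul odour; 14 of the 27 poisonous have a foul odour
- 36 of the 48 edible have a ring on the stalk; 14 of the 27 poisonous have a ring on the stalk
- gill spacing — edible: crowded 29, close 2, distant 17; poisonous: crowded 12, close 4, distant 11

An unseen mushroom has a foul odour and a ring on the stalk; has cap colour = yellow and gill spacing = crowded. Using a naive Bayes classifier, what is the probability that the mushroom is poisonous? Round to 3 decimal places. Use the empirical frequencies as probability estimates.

0.899

edible: (48/75) × (10/48) × (1/48) × (36/48) × (29/48) ≈ 0.00125868
poisonous: (27/75) × (7/27) × (14/27) × (14/27) × (12/27) ≈ 0.0111528
P(poisonous | x) = 0.0111528 / 0.01241148 ≈ 0.899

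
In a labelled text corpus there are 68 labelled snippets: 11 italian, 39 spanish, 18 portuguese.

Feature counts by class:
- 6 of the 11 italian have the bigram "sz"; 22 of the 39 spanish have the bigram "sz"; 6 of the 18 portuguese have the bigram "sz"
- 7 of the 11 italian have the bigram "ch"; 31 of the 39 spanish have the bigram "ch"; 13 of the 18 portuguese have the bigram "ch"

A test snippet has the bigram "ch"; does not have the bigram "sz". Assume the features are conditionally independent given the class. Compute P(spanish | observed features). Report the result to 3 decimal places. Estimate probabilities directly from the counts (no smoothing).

italian: (11/68) × (5/11) × (7/11) ≈ 0.0467914
spanish: (39/68) × (17/39) × (31/39) ≈ 0.198718
portuguese: (18/68) × (12/18) × (13/18) ≈ 0.127451
P(spanish | x) = 0.198718 / 0.3729604 ≈ 0.533

0.533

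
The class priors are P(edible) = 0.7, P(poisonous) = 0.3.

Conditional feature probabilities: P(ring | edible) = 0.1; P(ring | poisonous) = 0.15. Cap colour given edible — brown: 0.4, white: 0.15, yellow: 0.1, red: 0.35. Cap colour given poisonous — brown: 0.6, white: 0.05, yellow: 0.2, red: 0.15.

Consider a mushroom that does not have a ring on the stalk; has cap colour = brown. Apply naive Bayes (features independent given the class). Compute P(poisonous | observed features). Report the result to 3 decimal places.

edible: 0.7 × (1−0.1) × 0.4 = 0.252
poisonous: 0.3 × (1−0.15) × 0.6 = 0.153
P(poisonous | x) = 0.153 / 0.405 ≈ 0.378

0.378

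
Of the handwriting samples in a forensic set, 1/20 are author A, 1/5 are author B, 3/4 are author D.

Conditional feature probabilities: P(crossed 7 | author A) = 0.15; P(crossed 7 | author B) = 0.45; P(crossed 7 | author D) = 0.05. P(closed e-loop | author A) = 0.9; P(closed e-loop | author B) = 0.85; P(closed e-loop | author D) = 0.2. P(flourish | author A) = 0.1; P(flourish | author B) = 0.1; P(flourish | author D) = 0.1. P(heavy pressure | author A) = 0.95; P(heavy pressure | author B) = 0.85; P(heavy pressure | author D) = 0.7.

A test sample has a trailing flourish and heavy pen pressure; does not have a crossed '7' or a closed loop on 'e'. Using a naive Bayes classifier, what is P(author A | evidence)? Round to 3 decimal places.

author A: 0.05 × (1−0.15) × (1−0.9) × 0.1 × 0.95 = 0.00040375
author B: 0.2 × (1−0.45) × (1−0.85) × 0.1 × 0.85 = 0.0014025
author D: 0.75 × (1−0.05) × (1−0.2) × 0.1 × 0.7 = 0.0399
P(author A | x) = 0.00040375 / 0.04170625 ≈ 0.010

0.010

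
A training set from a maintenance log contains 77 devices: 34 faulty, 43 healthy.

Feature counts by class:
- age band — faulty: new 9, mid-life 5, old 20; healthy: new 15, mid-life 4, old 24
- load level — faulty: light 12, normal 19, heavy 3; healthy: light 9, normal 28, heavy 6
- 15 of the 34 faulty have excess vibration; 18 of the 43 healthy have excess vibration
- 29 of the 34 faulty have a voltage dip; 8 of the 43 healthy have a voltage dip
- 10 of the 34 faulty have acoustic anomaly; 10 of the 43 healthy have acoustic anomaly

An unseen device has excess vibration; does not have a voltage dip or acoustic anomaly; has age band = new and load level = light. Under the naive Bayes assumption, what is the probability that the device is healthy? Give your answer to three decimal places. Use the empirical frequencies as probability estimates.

faulty: (34/77) × (9/34) × (12/34) × (15/34) × (5/34) × (24/34) ≈ 0.00188925
healthy: (43/77) × (15/43) × (9/43) × (18/43) × (35/43) × (33/43) ≈ 0.0106616
P(healthy | x) = 0.0106616 / 0.01255085 ≈ 0.849

0.849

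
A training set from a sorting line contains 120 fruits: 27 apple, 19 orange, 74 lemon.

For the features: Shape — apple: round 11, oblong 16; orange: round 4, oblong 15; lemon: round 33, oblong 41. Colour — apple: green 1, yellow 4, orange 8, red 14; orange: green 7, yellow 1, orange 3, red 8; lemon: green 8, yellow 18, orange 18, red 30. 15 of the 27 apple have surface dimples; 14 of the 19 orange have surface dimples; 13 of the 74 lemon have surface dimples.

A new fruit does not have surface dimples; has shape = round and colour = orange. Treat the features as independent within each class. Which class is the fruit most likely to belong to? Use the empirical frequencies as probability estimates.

apple: (27/120) × (11/27) × (8/27) × (12/27) ≈ 0.0120713
orange: (19/120) × (4/19) × (3/19) × (5/19) ≈ 0.00138504
lemon: (74/120) × (33/74) × (18/74) × (61/74) ≈ 0.0551406
Highest score → lemon.

lemon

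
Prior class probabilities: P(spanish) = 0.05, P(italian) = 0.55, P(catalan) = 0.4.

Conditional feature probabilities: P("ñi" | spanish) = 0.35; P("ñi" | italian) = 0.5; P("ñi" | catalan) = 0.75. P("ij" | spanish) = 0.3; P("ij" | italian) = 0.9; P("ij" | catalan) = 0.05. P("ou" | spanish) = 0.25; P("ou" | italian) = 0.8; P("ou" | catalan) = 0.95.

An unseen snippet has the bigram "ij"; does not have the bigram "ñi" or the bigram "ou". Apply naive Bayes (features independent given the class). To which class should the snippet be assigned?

spanish: 0.05 × (1−0.35) × 0.3 × (1−0.25) = 0.0073125
italian: 0.55 × (1−0.5) × 0.9 × (1−0.8) = 0.0495
catalan: 0.4 × (1−0.75) × 0.05 × (1−0.95) = 0.00025
Highest score → italian.

italian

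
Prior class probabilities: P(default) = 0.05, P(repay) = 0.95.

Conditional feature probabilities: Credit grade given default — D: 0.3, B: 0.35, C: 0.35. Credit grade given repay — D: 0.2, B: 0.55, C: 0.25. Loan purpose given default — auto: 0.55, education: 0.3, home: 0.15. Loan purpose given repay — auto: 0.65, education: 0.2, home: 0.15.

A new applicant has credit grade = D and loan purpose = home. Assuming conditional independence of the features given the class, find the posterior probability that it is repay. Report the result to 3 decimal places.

default: 0.05 × 0.3 × 0.15 = 0.00225
repay: 0.95 × 0.2 × 0.15 = 0.0285
P(repay | x) = 0.0285 / 0.03075 ≈ 0.927

0.927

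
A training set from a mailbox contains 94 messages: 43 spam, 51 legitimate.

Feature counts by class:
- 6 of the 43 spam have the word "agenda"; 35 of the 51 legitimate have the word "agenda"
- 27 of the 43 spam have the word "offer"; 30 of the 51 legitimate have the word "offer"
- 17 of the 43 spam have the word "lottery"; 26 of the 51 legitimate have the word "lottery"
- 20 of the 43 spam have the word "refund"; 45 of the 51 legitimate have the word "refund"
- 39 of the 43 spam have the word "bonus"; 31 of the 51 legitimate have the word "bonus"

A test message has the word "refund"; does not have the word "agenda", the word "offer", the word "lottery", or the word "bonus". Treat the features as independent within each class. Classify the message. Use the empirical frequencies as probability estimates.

legitimate

spam: (43/94) × (37/43) × (16/43) × (26/43) × (20/43) × (4/43) ≈ 0.00383163
legitimate: (51/94) × (16/51) × (21/51) × (25/51) × (45/51) × (20/51) ≈ 0.0118881
Highest score → legitimate.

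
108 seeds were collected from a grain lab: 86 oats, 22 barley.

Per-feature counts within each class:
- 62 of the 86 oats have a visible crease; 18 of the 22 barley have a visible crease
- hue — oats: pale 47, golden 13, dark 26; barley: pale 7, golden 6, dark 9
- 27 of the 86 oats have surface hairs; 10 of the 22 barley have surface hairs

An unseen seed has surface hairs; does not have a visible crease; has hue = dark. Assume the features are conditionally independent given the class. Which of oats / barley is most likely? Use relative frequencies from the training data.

oats: (86/108) × (24/86) × (26/86) × (27/86) ≈ 0.0210925
barley: (22/108) × (4/22) × (9/22) × (10/22) ≈ 0.00688705
Highest score → oats.

oats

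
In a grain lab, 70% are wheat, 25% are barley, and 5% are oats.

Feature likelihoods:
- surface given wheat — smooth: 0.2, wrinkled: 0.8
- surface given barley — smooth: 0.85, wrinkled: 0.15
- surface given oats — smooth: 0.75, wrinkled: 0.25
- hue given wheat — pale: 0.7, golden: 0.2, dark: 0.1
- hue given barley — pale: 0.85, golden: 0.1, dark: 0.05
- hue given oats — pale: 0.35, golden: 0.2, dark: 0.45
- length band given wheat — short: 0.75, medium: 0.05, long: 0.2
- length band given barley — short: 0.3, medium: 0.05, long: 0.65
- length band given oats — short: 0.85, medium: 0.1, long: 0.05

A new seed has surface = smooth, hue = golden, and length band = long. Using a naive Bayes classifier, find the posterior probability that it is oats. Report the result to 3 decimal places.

0.019

wheat: 0.7 × 0.2 × 0.2 × 0.2 = 0.0056
barley: 0.25 × 0.85 × 0.1 × 0.65 = 0.0138125
oats: 0.05 × 0.75 × 0.2 × 0.05 = 0.000375
P(oats | x) = 0.000375 / 0.0197875 ≈ 0.019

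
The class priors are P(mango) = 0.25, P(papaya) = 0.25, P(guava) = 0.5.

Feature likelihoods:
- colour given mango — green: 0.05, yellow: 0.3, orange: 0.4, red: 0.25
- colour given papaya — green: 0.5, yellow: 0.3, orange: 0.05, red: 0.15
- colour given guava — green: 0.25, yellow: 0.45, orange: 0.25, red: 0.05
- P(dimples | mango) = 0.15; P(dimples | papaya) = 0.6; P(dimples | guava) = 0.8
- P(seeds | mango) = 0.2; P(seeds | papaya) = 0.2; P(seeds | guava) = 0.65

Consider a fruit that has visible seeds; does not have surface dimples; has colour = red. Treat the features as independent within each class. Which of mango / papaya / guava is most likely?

mango

mango: 0.25 × 0.25 × (1−0.15) × 0.2 = 0.010625
papaya: 0.25 × 0.15 × (1−0.6) × 0.2 = 0.003
guava: 0.5 × 0.05 × (1−0.8) × 0.65 = 0.00325
Highest score → mango.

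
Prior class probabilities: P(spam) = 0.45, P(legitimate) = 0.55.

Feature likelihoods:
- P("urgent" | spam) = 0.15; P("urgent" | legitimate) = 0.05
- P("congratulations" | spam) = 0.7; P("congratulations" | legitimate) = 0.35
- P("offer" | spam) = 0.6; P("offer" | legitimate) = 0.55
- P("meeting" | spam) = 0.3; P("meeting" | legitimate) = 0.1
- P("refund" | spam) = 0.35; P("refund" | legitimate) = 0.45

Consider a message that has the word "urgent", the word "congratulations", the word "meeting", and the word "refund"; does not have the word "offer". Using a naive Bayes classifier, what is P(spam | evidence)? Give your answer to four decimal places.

0.9106

spam: 0.45 × 0.15 × 0.7 × (1−0.6) × 0.3 × 0.35 = 0.0019845
legitimate: 0.55 × 0.05 × 0.35 × (1−0.55) × 0.1 × 0.45 = 0.00019490625
P(spam | x) = 0.0019845 / 0.00217940625 ≈ 0.9106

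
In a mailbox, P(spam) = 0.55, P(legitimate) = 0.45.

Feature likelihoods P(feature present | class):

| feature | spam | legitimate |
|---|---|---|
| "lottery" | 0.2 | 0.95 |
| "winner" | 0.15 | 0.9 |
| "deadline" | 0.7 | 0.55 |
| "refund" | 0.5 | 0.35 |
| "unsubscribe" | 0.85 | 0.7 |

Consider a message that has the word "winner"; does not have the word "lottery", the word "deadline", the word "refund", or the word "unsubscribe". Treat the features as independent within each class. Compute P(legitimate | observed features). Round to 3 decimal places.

spam: 0.55 × (1−0.2) × 0.15 × (1−0.7) × (1−0.5) × (1−0.85) = 0.001485
legitimate: 0.45 × (1−0.95) × 0.9 × (1−0.55) × (1−0.35) × (1−0.7) = 0.0017769375
P(legitimate | x) = 0.0017769375 / 0.0032619375 ≈ 0.545

0.545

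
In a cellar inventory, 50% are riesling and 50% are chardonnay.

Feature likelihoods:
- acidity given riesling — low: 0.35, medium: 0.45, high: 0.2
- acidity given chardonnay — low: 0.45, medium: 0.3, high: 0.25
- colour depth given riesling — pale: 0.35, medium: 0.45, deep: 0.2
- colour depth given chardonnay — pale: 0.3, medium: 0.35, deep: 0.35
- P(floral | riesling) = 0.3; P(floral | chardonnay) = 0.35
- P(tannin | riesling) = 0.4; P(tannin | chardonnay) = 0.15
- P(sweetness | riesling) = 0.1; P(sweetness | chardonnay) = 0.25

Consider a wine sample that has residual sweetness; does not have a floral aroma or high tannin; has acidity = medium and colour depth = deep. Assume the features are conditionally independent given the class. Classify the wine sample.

riesling: 0.5 × 0.45 × 0.2 × (1−0.3) × (1−0.4) × 0.1 = 0.00189
chardonnay: 0.5 × 0.3 × 0.35 × (1−0.35) × (1−0.15) × 0.25 = 0.0072515625
Highest score → chardonnay.

chardonnay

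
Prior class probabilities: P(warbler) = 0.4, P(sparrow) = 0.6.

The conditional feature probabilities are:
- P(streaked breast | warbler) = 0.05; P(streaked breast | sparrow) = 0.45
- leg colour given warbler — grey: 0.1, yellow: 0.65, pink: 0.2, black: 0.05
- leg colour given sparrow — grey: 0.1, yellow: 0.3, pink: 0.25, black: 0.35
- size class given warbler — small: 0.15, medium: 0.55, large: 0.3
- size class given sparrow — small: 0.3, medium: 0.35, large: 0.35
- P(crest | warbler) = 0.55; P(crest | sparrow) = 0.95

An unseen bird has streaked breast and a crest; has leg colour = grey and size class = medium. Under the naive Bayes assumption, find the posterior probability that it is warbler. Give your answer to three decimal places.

warbler: 0.4 × 0.05 × 0.1 × 0.55 × 0.55 = 0.000605
sparrow: 0.6 × 0.45 × 0.1 × 0.35 × 0.95 = 0.0089775
P(warbler | x) = 0.000605 / 0.0095825 ≈ 0.063

0.063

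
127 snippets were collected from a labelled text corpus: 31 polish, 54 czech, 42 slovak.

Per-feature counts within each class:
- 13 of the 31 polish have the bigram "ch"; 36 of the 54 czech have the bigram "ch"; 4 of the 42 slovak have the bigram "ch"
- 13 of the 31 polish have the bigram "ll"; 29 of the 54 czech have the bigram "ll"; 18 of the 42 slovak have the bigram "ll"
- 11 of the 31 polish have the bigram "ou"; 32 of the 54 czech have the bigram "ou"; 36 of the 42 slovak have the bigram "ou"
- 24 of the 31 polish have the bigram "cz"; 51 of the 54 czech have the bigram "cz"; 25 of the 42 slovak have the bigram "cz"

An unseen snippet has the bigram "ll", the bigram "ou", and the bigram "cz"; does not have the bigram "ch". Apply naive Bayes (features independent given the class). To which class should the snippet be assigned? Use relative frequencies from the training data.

polish: (31/127) × (18/31) × (13/31) × (11/31) × (24/31) ≈ 0.0163279
czech: (54/127) × (18/54) × (29/54) × (32/54) × (51/54) ≈ 0.0425996
slovak: (42/127) × (38/42) × (18/42) × (36/42) × (25/42) ≈ 0.0654255
Highest score → slovak.

slovak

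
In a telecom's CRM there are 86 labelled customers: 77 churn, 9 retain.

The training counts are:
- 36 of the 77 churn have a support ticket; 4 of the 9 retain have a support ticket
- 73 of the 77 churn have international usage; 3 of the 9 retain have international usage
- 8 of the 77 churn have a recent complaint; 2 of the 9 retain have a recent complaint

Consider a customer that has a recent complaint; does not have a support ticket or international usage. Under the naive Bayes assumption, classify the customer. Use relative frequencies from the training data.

churn: (77/86) × (41/77) × (4/77) × (8/77) ≈ 0.00257308
retain: (9/86) × (5/9) × (6/9) × (2/9) ≈ 0.00861326
Highest score → retain.

retain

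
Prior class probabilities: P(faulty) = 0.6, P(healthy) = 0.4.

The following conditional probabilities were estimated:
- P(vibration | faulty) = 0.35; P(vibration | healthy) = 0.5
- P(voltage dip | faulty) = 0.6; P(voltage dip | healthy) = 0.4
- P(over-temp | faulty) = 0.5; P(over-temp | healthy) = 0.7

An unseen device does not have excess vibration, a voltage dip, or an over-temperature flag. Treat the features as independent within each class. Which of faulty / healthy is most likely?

faulty

faulty: 0.6 × (1−0.35) × (1−0.6) × (1−0.5) = 0.078
healthy: 0.4 × (1−0.5) × (1−0.4) × (1−0.7) = 0.036
Highest score → faulty.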